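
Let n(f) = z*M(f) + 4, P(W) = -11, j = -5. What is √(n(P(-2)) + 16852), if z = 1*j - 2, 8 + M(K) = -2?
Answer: √16926 ≈ 130.10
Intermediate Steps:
M(K) = -10 (M(K) = -8 - 2 = -10)
z = -7 (z = 1*(-5) - 2 = -5 - 2 = -7)
n(f) = 74 (n(f) = -7*(-10) + 4 = 70 + 4 = 74)
√(n(P(-2)) + 16852) = √(74 + 16852) = √16926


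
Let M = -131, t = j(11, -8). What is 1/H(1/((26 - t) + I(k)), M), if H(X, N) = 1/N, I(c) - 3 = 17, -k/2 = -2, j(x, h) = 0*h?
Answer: -131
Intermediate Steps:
j(x, h) = 0
t = 0
k = 4 (k = -2*(-2) = 4)
I(c) = 20 (I(c) = 3 + 17 = 20)
1/H(1/((26 - t) + I(k)), M) = 1/(1/(-131)) = 1/(-1/131) = -131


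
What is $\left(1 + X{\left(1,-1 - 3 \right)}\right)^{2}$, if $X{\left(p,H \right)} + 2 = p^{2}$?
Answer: $0$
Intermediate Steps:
$X{\left(p,H \right)} = -2 + p^{2}$
$\left(1 + X{\left(1,-1 - 3 \right)}\right)^{2} = \left(1 - \left(2 - 1^{2}\right)\right)^{2} = \left(1 + \left(-2 + 1\right)\right)^{2} = \left(1 - 1\right)^{2} = 0^{2} = 0$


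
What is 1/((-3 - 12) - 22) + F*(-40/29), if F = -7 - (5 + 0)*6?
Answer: 54731/1073 ≈ 51.007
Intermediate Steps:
F = -37 (F = -7 - 5*6 = -7 - 1*30 = -7 - 30 = -37)
1/((-3 - 12) - 22) + F*(-40/29) = 1/((-3 - 12) - 22) - (-1480)/29 = 1/(-15 - 22) - (-1480)/29 = 1/(-37) - 37*(-40/29) = -1/37 + 1480/29 = 54731/1073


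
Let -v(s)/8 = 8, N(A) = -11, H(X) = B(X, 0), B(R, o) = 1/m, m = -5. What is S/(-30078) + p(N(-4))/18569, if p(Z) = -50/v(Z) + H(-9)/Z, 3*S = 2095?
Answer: -34170328781/1474488528480 ≈ -0.023174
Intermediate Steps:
B(R, o) = -⅕ (B(R, o) = 1/(-5) = -⅕)
H(X) = -⅕
v(s) = -64 (v(s) = -8*8 = -64)
S = 2095/3 (S = (⅓)*2095 = 2095/3 ≈ 698.33)
p(Z) = 25/32 - 1/(5*Z) (p(Z) = -50/(-64) - 1/(5*Z) = -50*(-1/64) - 1/(5*Z) = 25/32 - 1/(5*Z))
S/(-30078) + p(N(-4))/18569 = (2095/3)/(-30078) + ((1/160)*(-32 + 125*(-11))/(-11))/18569 = (2095/3)*(-1/30078) + ((1/160)*(-1/11)*(-32 - 1375))*(1/18569) = -2095/90234 + ((1/160)*(-1/11)*(-1407))*(1/18569) = -2095/90234 + (1407/1760)*(1/18569) = -2095/90234 + 1407/32681440 = -34170328781/1474488528480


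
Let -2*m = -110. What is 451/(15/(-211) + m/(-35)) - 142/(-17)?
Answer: -10979667/41242 ≈ -266.23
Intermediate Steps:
m = 55 (m = -1/2*(-110) = 55)
451/(15/(-211) + m/(-35)) - 142/(-17) = 451/(15/(-211) + 55/(-35)) - 142/(-17) = 451/(15*(-1/211) + 55*(-1/35)) - 142*(-1/17) = 451/(-15/211 - 11/7) + 142/17 = 451/(-2426/1477) + 142/17 = 451*(-1477/2426) + 142/17 = -666127/2426 + 142/17 = -10979667/41242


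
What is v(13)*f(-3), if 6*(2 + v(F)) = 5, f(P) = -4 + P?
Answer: 49/6 ≈ 8.1667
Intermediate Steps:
v(F) = -7/6 (v(F) = -2 + (1/6)*5 = -2 + 5/6 = -7/6)
v(13)*f(-3) = -7*(-4 - 3)/6 = -7/6*(-7) = 49/6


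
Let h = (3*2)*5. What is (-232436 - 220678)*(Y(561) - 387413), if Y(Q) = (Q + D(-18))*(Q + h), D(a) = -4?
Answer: 26383015764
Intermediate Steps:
h = 30 (h = 6*5 = 30)
Y(Q) = (-4 + Q)*(30 + Q) (Y(Q) = (Q - 4)*(Q + 30) = (-4 + Q)*(30 + Q))
(-232436 - 220678)*(Y(561) - 387413) = (-232436 - 220678)*((-120 + 561² + 26*561) - 387413) = -453114*((-120 + 314721 + 14586) - 387413) = -453114*(329187 - 387413) = -453114*(-58226) = 26383015764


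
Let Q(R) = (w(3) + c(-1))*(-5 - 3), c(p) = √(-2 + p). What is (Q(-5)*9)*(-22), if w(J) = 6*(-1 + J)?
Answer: 19008 + 1584*I*√3 ≈ 19008.0 + 2743.6*I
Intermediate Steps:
w(J) = -6 + 6*J
Q(R) = -96 - 8*I*√3 (Q(R) = ((-6 + 6*3) + √(-2 - 1))*(-5 - 3) = ((-6 + 18) + √(-3))*(-8) = (12 + I*√3)*(-8) = -96 - 8*I*√3)
(Q(-5)*9)*(-22) = ((-96 - 8*I*√3)*9)*(-22) = (-864 - 72*I*√3)*(-22) = 19008 + 1584*I*√3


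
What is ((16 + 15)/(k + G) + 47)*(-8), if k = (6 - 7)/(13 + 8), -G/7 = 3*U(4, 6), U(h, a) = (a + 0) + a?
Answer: -1984960/5293 ≈ -375.02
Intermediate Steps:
U(h, a) = 2*a (U(h, a) = a + a = 2*a)
G = -252 (G = -21*2*6 = -21*12 = -7*36 = -252)
k = -1/21 ≈ -0.047619
((16 + 15)/(k + G) + 47)*(-8) = ((16 + 15)/(-1/21 - 252) + 47)*(-8) = (31/(-5293/21) + 47)*(-8) = (31*(-21/5293) + 47)*(-8) = (-651/5293 + 47)*(-8) = (248120/5293)*(-8) = -1984960/5293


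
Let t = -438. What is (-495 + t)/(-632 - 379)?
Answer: 311/337 ≈ 0.92285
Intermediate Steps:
(-495 + t)/(-632 - 379) = (-495 - 438)/(-632 - 379) = -933/(-1011) = -933*(-1/1011) = 311/337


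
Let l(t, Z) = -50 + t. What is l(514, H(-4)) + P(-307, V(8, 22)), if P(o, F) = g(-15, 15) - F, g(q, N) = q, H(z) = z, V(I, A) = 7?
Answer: 442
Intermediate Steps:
P(o, F) = -15 - F
l(514, H(-4)) + P(-307, V(8, 22)) = (-50 + 514) + (-15 - 1*7) = 464 + (-15 - 7) = 464 - 22 = 442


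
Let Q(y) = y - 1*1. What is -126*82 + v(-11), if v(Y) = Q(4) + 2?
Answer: -10327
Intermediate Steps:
Q(y) = -1 + y (Q(y) = y - 1 = -1 + y)
v(Y) = 5 (v(Y) = (-1 + 4) + 2 = 3 + 2 = 5)
-126*82 + v(-11) = -126*82 + 5 = -10332 + 5 = -10327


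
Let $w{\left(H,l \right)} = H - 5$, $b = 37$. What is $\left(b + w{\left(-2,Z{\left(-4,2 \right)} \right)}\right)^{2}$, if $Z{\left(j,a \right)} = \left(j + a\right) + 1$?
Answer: $900$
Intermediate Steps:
$Z{\left(j,a \right)} = 1 + a + j$ ($Z{\left(j,a \right)} = \left(a + j\right) + 1 = 1 + a + j$)
$w{\left(H,l \right)} = -5 + H$
$\left(b + w{\left(-2,Z{\left(-4,2 \right)} \right)}\right)^{2} = \left(37 - 7\right)^{2} = 30^{2} = 900$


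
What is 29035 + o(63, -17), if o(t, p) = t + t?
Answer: 29161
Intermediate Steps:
o(t, p) = 2*t
29035 + o(63, -17) = 29035 + 2*63 = 29035 + 126 = 29161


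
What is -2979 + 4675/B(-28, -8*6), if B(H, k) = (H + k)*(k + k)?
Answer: -21730109/7296 ≈ -2978.4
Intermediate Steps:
B(H, k) = 2*k*(H + k) (B(H, k) = (H + k)*(2*k) = 2*k*(H + k))
-2979 + 4675/B(-28, -8*6) = -2979 + 4675/((2*(-8*6)*(-28 - 8*6))) = -2979 + 4675/((2*(-48)*(-28 - 48))) = -2979 + 4675/((2*(-48)*(-76))) = -2979 + 4675/7296 = -21730109/7296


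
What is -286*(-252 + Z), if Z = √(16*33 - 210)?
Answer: 72072 - 286*√318 ≈ 66972.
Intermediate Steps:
Z = √318 (Z = √(528 - 210) = √318 ≈ 17.833)
-286*(-252 + Z) = -286*(-252 + √318) = 72072 - 286*√318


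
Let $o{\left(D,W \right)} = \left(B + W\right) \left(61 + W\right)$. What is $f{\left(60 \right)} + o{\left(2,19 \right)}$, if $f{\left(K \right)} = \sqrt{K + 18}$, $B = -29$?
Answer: $-800 + \sqrt{78} \approx -791.17$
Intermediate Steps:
$f{\left(K \right)} = \sqrt{18 + K}$
$o{\left(D,W \right)} = \left(-29 + W\right) \left(61 + W\right)$
$f{\left(60 \right)} + o{\left(2,19 \right)} = \sqrt{18 + 60} + \left(-1769 + 19^{2} + 32 \cdot 19\right) = \sqrt{78} + \left(-1769 + 361 + 608\right) = \sqrt{78} - 800 = -800 + \sqrt{78}$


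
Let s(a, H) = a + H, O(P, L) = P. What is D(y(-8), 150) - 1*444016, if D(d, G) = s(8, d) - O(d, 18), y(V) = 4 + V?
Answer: -444008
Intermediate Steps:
s(a, H) = H + a
D(d, G) = 8 (D(d, G) = (d + 8) - d = (8 + d) - d = 8)
D(y(-8), 150) - 1*444016 = 8 - 1*444016 = 8 - 444016 = -444008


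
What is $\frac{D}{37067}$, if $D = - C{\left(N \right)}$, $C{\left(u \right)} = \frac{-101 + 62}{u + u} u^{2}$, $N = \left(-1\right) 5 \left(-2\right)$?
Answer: $\frac{195}{37067} \approx 0.0052607$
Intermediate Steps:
$N = 10$ ($N = \left(-5\right) \left(-2\right) = 10$)
$C{\left(u \right)} = - \frac{39 u}{2}$ ($C{\left(u \right)} = - \frac{39}{2 u} u^{2} = - \frac{39 u}{2}$)
$D = 195$ ($D = - \frac{\left(-39\right) 10}{2} = \left(-1\right) \left(-195\right) = 195$)
$\frac{D}{37067} = \frac{195}{37067}$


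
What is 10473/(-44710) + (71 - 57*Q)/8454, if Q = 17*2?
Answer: -43003078/94494585 ≈ -0.45509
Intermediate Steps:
Q = 34
10473/(-44710) + (71 - 57*Q)/8454 = 10473/(-44710) + (71 - 57*34)/8454 = 10473*(-1/44710) + (71 - 1938)*(1/8454) = -10473/44710 - 1867*1/8454 = -10473/44710 - 1867/8454 = -43003078/94494585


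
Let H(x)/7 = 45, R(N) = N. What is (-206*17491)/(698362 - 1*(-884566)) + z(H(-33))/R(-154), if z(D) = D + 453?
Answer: -442643297/60942728 ≈ -7.2633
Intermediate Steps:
H(x) = 315 (H(x) = 7*45 = 315)
z(D) = 453 + D
(-206*17491)/(698362 - 1*(-884566)) + z(H(-33))/R(-154) = (-206*17491)/(698362 - 1*(-884566)) + (453 + 315)/(-154) = -3603146/(698362 + 884566) + 768*(-1/154) = -3603146/1582928 - 384/77 = -3603146*1/1582928 - 384/77 = -1801573/791464 - 384/77 = -442643297/60942728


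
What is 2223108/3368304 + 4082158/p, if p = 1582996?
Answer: 119924445775/37027859436 ≈ 3.2388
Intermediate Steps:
2223108/3368304 + 4082158/p = 2223108/3368304 + 4082158/1582996 = 2223108*(1/3368304) + 4082158*(1/1582996) = 61753/93564 + 2041079/791498 = 119924445775/37027859436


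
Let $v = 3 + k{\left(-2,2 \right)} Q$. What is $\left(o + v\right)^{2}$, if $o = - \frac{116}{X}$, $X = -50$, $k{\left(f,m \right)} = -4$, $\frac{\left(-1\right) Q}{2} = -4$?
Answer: $\frac{444889}{625} \approx 711.82$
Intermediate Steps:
$Q = 8$ ($Q = \left(-2\right) \left(-4\right) = 8$)
$o = \frac{58}{25}$ ($o = - \frac{116}{-50} = \left(-116\right) \left(- \frac{1}{50}\right) = \frac{58}{25} \approx 2.32$)
$v = -29$ ($v = 3 - 32 = -29$)
$\left(o + v\right)^{2} = \left(\frac{58}{25} - 29\right)^{2} = \left(- \frac{667}{25}\right)^{2} = \frac{444889}{625}$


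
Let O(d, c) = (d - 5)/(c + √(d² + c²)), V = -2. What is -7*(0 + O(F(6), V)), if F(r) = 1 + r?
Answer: -4/7 - 2*√53/7 ≈ -2.6515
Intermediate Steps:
O(d, c) = (-5 + d)/(c + √(c² + d²))
-7*(0 + O(F(6), V)) = -7*(0 + (-5 + (1 + 6))/(-2 + √((-2)² + (1 + 6)²))) = -7*(0 + (-5 + 7)/(-2 + √(4 + 7²))) = -7*(0 + 2/(-2 + √(4 + 49))) = -7*(0 + 2/(-2 + √53)) = -7*2/(-2 + √53) = -14/(-2 + √53)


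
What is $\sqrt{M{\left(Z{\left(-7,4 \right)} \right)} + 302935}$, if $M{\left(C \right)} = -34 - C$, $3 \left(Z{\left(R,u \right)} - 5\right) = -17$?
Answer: $\frac{7 \sqrt{55635}}{3} \approx 550.37$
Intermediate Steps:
$Z{\left(R,u \right)} = - \frac{2}{3}$ ($Z{\left(R,u \right)} = 5 + \frac{1}{3} \left(-17\right) = 5 - \frac{17}{3} = - \frac{2}{3}$)
$\sqrt{M{\left(Z{\left(-7,4 \right)} \right)} + 302935} = \sqrt{\left(-34 - - \frac{2}{3}\right) + 302935} = \sqrt{\left(-34 + \frac{2}{3}\right) + 302935} = \sqrt{- \frac{100}{3} + 302935} = \sqrt{\frac{908705}{3}} = \frac{7 \sqrt{55635}}{3}$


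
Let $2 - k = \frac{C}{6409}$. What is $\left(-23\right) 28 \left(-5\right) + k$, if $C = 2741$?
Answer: $\frac{20647057}{6409} \approx 3221.6$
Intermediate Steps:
$k = \frac{10077}{6409}$ ($k = 2 - \frac{2741}{6409} = \frac{10077}{6409} \approx 1.5723$)
$\left(-23\right) 28 \left(-5\right) + k = \left(-23\right) 28 \left(-5\right) + \frac{10077}{6409} = \left(-644\right) \left(-5\right) + \frac{10077}{6409} = 3220 + \frac{10077}{6409} = \frac{20647057}{6409}$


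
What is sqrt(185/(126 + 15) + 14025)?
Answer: sqrt(278857110)/141 ≈ 118.43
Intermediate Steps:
sqrt(185/(126 + 15) + 14025) = sqrt(185/141 + 14025) = sqrt(1977710/141) = sqrt(278857110)/141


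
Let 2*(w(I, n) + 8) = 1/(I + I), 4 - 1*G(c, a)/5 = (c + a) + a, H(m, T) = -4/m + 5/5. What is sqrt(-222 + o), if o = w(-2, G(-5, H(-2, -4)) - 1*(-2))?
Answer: I*sqrt(3682)/4 ≈ 15.17*I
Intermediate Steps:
H(m, T) = 1 - 4/m (H(m, T) = -4/m + 5*(1/5) = -4/m + 1 = 1 - 4/m)
G(c, a) = 20 - 10*a - 5*c (G(c, a) = 20 - 5*((c + a) + a) = 20 - 5*((a + c) + a) = 20 - 5*(c + 2*a) = 20 + (-10*a - 5*c) = 20 - 10*a - 5*c)
w(I, n) = -8 + 1/(4*I) (w(I, n) = -8 + 1/(2*(I + I)) = -8 + 1/(2*((2*I))) = -8 + (1/(2*I))/2 = -8 + 1/(4*I))
o = -65/8 (o = -8 + (1/4)/(-2) = -8 + (1/4)*(-1/2) = -8 - 1/8 = -65/8 ≈ -8.1250)
sqrt(-222 + o) = sqrt(-222 - 65/8) = sqrt(-1841/8) = I*sqrt(3682)/4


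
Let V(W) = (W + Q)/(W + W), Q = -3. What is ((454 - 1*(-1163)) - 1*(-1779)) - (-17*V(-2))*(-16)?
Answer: 3056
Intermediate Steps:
V(W) = (-3 + W)/(2*W) (V(W) = (W - 3)/(W + W) = (-3 + W)/((2*W)) = (-3 + W)*(1/(2*W)) = (-3 + W)/(2*W))
((454 - 1*(-1163)) - 1*(-1779)) - (-17*V(-2))*(-16) = ((454 - 1*(-1163)) - 1*(-1779)) - (-17*(-3 - 2)/(2*(-2)))*(-16) = ((454 + 1163) + 1779) - (-17*(-1)*(-5)/(2*2))*(-16) = (1617 + 1779) - (-17*5/4)*(-16) = 3396 - (-85)*(-16)/4 = 3396 - 1*340 = 3396 - 340 = 3056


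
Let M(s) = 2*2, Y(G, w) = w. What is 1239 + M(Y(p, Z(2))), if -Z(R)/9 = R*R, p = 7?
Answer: 1243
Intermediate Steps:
Z(R) = -9*R² (Z(R) = -9*R*R = -9*R²)
M(s) = 4
1239 + M(Y(p, Z(2))) = 1239 + 4 = 1243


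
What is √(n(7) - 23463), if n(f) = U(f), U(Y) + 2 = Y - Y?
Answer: 19*I*√65 ≈ 153.18*I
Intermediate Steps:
U(Y) = -2 (U(Y) = -2 + (Y - Y) = -2 + 0 = -2)
n(f) = -2
√(n(7) - 23463) = √(-2 - 23463) = √(-23465) = 19*I*√65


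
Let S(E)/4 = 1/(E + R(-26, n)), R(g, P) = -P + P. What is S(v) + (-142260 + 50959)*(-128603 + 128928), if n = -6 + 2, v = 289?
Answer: -8575446421/289 ≈ -2.9673e+7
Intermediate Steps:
n = -4
R(g, P) = 0
S(E) = 4/E (S(E) = 4/(E + 0) = 4/E)
S(v) + (-142260 + 50959)*(-128603 + 128928) = 4/289 + (-142260 + 50959)*(-128603 + 128928) = 4*(1/289) - 91301*325 = 4/289 - 29672825 = -8575446421/289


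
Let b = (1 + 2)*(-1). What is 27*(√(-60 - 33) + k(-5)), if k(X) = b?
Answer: -81 + 27*I*√93 ≈ -81.0 + 260.38*I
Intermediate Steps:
b = -3 (b = 3*(-1) = -3)
k(X) = -3
27*(√(-60 - 33) + k(-5)) = 27*(√(-60 - 33) - 3) = 27*(√(-93) - 3) = 27*(I*√93 - 3) = 27*(-3 + I*√93) = -81 + 27*I*√93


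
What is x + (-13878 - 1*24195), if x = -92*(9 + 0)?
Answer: -38901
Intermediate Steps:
x = -828 (x = -92*9 = -828)
x + (-13878 - 1*24195) = -828 + (-13878 - 1*24195) = -828 + (-13878 - 24195) = -828 - 38073 = -38901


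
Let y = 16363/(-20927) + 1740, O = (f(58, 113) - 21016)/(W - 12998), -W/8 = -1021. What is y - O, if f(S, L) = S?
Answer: 4175168382/2406605 ≈ 1734.9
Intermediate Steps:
W = 8168 (W = -8*(-1021) = 8168)
O = 499/115 (O = (58 - 21016)/(8168 - 12998) = -20958/(-4830) = -20958*(-1/4830) = 499/115 ≈ 4.3391)
y = 36396617/20927 (y = 16363*(-1/20927) + 1740 = -16363/20927 + 1740 = 36396617/20927 ≈ 1739.2)
y - O = 36396617/20927 - 1*499/115 = 36396617/20927 - 499/115 = 4175168382/2406605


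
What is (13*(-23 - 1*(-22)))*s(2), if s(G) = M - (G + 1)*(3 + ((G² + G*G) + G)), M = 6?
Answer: 429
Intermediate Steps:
s(G) = 6 - (1 + G)*(3 + G + 2*G²) (s(G) = 6 - (G + 1)*(3 + ((G² + G*G) + G)) = 6 - (1 + G)*(3 + ((G² + G²) + G)) = 6 - (1 + G)*(3 + (2*G² + G)) = 6 - (1 + G)*(3 + (G + 2*G²)) = 6 - (1 + G)*(3 + G + 2*G²))
(13*(-23 - 1*(-22)))*s(2) = (13*(-23 - 1*(-22)))*(3 - 4*2 - 3*2² - 2*2³) = (13*(-23 + 22))*(3 - 8 - 3*4 - 2*8) = (13*(-1))*(3 - 8 - 12 - 16) = -13*(-33) = 429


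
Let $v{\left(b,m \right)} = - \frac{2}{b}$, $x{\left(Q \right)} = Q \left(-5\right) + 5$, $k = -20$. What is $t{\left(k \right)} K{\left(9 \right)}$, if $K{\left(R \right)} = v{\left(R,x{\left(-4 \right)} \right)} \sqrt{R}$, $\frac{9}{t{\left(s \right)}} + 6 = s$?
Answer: $\frac{3}{13} \approx 0.23077$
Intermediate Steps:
$x{\left(Q \right)} = 5 - 5 Q$ ($x{\left(Q \right)} = - 5 Q + 5 = 5 - 5 Q$)
$t{\left(s \right)} = \frac{9}{-6 + s}$
$K{\left(R \right)} = - \frac{2}{\sqrt{R}}$ ($K{\left(R \right)} = - \frac{2}{R} \sqrt{R} = - \frac{2}{\sqrt{R}}$)
$t{\left(k \right)} K{\left(9 \right)} = \frac{9}{-6 - 20} \left(- \frac{2}{3}\right) = \frac{9}{-26} \left(\left(-2\right) \frac{1}{3}\right) = 9 \left(- \frac{1}{26}\right) \left(- \frac{2}{3}\right) = \left(- \frac{9}{26}\right) \left(- \frac{2}{3}\right) = \frac{3}{13}$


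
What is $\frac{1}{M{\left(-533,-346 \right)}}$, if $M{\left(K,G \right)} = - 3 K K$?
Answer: $- \frac{1}{852267} \approx -1.1733 \cdot 10^{-6}$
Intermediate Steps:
$M{\left(K,G \right)} = - 3 K^{2}$
$\frac{1}{M{\left(-533,-346 \right)}} = \frac{1}{\left(-3\right) \left(-533\right)^{2}} = \frac{1}{\left(-3\right) 284089} = \frac{1}{-852267} = - \frac{1}{852267}$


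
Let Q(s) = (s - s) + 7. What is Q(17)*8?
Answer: 56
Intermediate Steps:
Q(s) = 7 (Q(s) = 0 + 7 = 7)
Q(17)*8 = 7*8 = 56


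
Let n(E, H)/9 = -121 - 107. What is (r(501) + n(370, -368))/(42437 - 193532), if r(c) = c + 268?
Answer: 1283/151095 ≈ 0.0084914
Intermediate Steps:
r(c) = 268 + c
n(E, H) = -2052 (n(E, H) = 9*(-121 - 107) = 9*(-228) = -2052)
(r(501) + n(370, -368))/(42437 - 193532) = ((268 + 501) - 2052)/(42437 - 193532) = (769 - 2052)/(-151095) = -1283*(-1/151095) = 1283/151095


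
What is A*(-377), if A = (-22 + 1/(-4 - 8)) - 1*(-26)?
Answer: -17719/12 ≈ -1476.6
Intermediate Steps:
A = 47/12 (A = (-22 + 1/(-12)) + 26 = (-22 - 1/12) + 26 = -265/12 + 26 = 47/12 ≈ 3.9167)
A*(-377) = (47/12)*(-377) = -17719/12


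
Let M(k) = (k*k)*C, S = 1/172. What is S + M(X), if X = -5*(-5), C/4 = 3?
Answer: 1290001/172 ≈ 7500.0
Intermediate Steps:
S = 1/172 ≈ 0.0058140
C = 12 (C = 4*3 = 12)
X = 25
M(k) = 12*k² (M(k) = (k*k)*12 = k²*12 = 12*k²)
S + M(X) = 1/172 + 12*25² = 1/172 + 12*625 = 1/172 + 7500 = 1290001/172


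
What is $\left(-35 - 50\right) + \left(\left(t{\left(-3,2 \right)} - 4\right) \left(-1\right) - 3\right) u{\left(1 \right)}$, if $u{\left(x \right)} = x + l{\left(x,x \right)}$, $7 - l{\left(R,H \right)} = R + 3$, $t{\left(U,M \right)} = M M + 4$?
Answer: $-113$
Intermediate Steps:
$t{\left(U,M \right)} = 4 + M^{2}$ ($t{\left(U,M \right)} = M^{2} + 4 = 4 + M^{2}$)
$l{\left(R,H \right)} = 4 - R$ ($l{\left(R,H \right)} = 7 - \left(R + 3\right) = 7 - \left(3 + R\right) = 4 - R$)
$u{\left(x \right)} = 4$ ($u{\left(x \right)} = x - \left(-4 + x\right) = 4$)
$\left(-35 - 50\right) + \left(\left(t{\left(-3,2 \right)} - 4\right) \left(-1\right) - 3\right) u{\left(1 \right)} = \left(-35 - 50\right) + \left(\left(\left(4 + 2^{2}\right) - 4\right) \left(-1\right) - 3\right) 4 = \left(-35 - 50\right) + \left(\left(\left(4 + 4\right) - 4\right) \left(-1\right) - 3\right) 4 = -85 + \left(\left(8 - 4\right) \left(-1\right) - 3\right) 4 = -85 + \left(4 \left(-1\right) - 3\right) 4 = -85 + \left(-4 - 3\right) 4 = -85 - 28 = -113$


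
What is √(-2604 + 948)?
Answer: 6*I*√46 ≈ 40.694*I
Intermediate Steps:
√(-2604 + 948) = √(-1656) = 6*I*√46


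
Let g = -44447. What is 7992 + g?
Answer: -36455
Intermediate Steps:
7992 + g = 7992 - 44447 = -36455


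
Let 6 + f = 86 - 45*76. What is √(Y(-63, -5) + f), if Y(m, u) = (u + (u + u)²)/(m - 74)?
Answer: 5*I*√2508059/137 ≈ 57.799*I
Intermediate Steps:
Y(m, u) = (u + 4*u²)/(-74 + m) (Y(m, u) = (u + (2*u)²)/(-74 + m) = (u + 4*u²)/(-74 + m))
f = -3340 (f = -6 + (86 - 45*76) = -6 + (86 - 3420) = -6 - 3334 = -3340)
√(Y(-63, -5) + f) = √(-5*(1 + 4*(-5))/(-74 - 63) - 3340) = √(-5*(1 - 20)/(-137) - 3340) = √(-5*(-1/137)*(-19) - 3340) = √(-95/137 - 3340) = √(-457675/137) = 5*I*√2508059/137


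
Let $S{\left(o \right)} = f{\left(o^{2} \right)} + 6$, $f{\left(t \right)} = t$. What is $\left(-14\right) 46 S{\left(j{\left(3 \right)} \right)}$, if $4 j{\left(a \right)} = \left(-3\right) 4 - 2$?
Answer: $-11753$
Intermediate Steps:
$j{\left(a \right)} = - \frac{7}{2}$ ($j{\left(a \right)} = \frac{\left(-3\right) 4 - 2}{4} = \frac{-12 - 2}{4} = \frac{1}{4} \left(-14\right) = - \frac{7}{2}$)
$S{\left(o \right)} = 6 + o^{2}$ ($S{\left(o \right)} = o^{2} + 6 = 6 + o^{2}$)
$\left(-14\right) 46 S{\left(j{\left(3 \right)} \right)} = \left(-14\right) 46 \left(6 + \left(- \frac{7}{2}\right)^{2}\right) = - 644 \left(6 + \frac{49}{4}\right) = \left(-644\right) \frac{73}{4} = -11753$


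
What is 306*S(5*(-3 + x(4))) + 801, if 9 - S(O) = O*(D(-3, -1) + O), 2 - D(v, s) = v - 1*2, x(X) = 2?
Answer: 6615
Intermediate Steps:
D(v, s) = 4 - v (D(v, s) = 2 - (v - 1*2) = 2 - (v - 2) = 2 - (-2 + v) = 2 + (2 - v) = 4 - v)
S(O) = 9 - O*(7 + O) (S(O) = 9 - O*((4 - 1*(-3)) + O) = 9 - O*((4 + 3) + O) = 9 - O*(7 + O))
306*S(5*(-3 + x(4))) + 801 = 306*(9 - (5*(-3 + 2))² - 35*(-3 + 2)) + 801 = 306*(9 - (5*(-1))² - 35*(-1)) + 801 = 306*(9 - 1*(-5)² - 7*(-5)) + 801 = 306*(9 - 1*25 + 35) + 801 = 306*(9 - 25 + 35) + 801 = 306*19 + 801 = 5814 + 801 = 6615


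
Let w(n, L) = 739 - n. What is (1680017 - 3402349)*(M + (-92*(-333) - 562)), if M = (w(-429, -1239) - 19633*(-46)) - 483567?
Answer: -776415209276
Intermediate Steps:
M = 420719 (M = ((739 - 1*(-429)) - 19633*(-46)) - 483567 = ((739 + 429) + 903118) - 483567 = (1168 + 903118) - 483567 = 904286 - 483567 = 420719)
(1680017 - 3402349)*(M + (-92*(-333) - 562)) = (1680017 - 3402349)*(420719 + (-92*(-333) - 562)) = -1722332*(420719 + (30636 - 562)) = -1722332*(420719 + 30074) = -1722332*450793 = -776415209276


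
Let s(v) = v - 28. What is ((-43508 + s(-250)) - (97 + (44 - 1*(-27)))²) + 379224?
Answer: 307214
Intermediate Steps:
s(v) = -28 + v
((-43508 + s(-250)) - (97 + (44 - 1*(-27)))²) + 379224 = ((-43508 + (-28 - 250)) - (97 + (44 - 1*(-27)))²) + 379224 = ((-43508 - 278) - (97 + (44 + 27))²) + 379224 = (-43786 - (97 + 71)²) + 379224 = (-43786 - 1*168²) + 379224 = (-43786 - 1*28224) + 379224 = (-43786 - 28224) + 379224 = -72010 + 379224 = 307214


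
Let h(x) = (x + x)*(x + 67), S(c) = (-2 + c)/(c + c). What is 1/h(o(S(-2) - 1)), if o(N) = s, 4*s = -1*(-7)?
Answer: 8/1925 ≈ 0.0041558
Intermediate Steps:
S(c) = (-2 + c)/(2*c) (S(c) = (-2 + c)/((2*c)) = (-2 + c)*(1/(2*c)) = (-2 + c)/(2*c))
s = 7/4 (s = (-1*(-7))/4 = (¼)*7 = 7/4 ≈ 1.7500)
o(N) = 7/4
h(x) = 2*x*(67 + x) (h(x) = (2*x)*(67 + x) = 2*x*(67 + x))
1/h(o(S(-2) - 1)) = 1/(2*(7/4)*(67 + 7/4)) = 1/(2*(7/4)*(275/4)) = 1/(1925/8) = 8/1925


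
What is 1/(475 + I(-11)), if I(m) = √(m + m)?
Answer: 475/225647 - I*√22/225647 ≈ 0.0021051 - 2.0787e-5*I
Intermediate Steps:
I(m) = √2*√m (I(m) = √(2*m) = √2*√m)
1/(475 + I(-11)) = 1/(475 + √2*√(-11)) = 1/(475 + √2*(I*√11)) = 1/(475 + I*√22)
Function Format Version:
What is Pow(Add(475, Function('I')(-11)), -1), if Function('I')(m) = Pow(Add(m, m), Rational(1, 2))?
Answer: Add(Rational(475, 225647), Mul(Rational(-1, 225647), I, Pow(22, Rational(1, 2)))) ≈ Add(0.0021051, Mul(-2.0787e-5, I))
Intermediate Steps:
Function('I')(m) = Mul(Pow(2, Rational(1, 2)), Pow(m, Rational(1, 2))) (Function('I')(m) = Pow(Mul(2, m), Rational(1, 2)) = Mul(Pow(2, Rational(1, 2)), Pow(m, Rational(1, 2))))
Pow(Add(475, Function('I')(-11)), -1) = Pow(Add(475, Mul(Pow(2, Rational(1, 2)), Pow(-11, Rational(1, 2)))), -1) = Pow(Add(475, Mul(Pow(2, Rational(1, 2)), Mul(I, Pow(11, Rational(1, 2))))), -1) = Pow(Add(475, Mul(I, Pow(22, Rational(1, 2)))), -1)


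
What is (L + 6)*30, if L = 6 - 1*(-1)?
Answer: 390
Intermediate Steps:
L = 7 (L = 6 + 1 = 7)
(L + 6)*30 = (7 + 6)*30 = 13*30 = 390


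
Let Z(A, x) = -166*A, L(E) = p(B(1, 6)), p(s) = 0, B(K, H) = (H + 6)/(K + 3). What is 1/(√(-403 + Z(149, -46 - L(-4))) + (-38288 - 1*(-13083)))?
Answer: -25205/635317162 - 21*I*√57/635317162 ≈ -3.9673e-5 - 2.4955e-7*I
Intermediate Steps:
B(K, H) = (6 + H)/(3 + K)
L(E) = 0
1/(√(-403 + Z(149, -46 - L(-4))) + (-38288 - 1*(-13083))) = 1/(√(-403 - 166*149) + (-38288 - 1*(-13083))) = 1/(√(-403 - 24734) + (-38288 + 13083)) = 1/(√(-25137) - 25205) = 1/(21*I*√57 - 25205) = 1/(-25205 + 21*I*√57)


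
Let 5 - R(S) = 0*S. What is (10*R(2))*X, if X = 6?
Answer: 300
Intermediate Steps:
R(S) = 5 (R(S) = 5 - 0*S = 5 - 1*0 = 5 + 0 = 5)
(10*R(2))*X = (10*5)*6 = 50*6 = 300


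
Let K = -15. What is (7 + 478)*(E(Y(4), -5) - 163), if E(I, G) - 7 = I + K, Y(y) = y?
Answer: -80995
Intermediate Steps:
E(I, G) = -8 + I (E(I, G) = 7 + (I - 15) = 7 + (-15 + I) = -8 + I)
(7 + 478)*(E(Y(4), -5) - 163) = (7 + 478)*((-8 + 4) - 163) = 485*(-4 - 163) = 485*(-167) = -80995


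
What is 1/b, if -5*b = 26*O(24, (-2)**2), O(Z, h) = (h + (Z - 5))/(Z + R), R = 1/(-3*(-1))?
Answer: -365/1794 ≈ -0.20346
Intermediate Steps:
R = 1/3 ≈ 0.33333
O(Z, h) = (-5 + Z + h)/(1/3 + Z) (O(Z, h) = (h + (Z - 5))/(Z + 1/3) = (h + (-5 + Z))/(1/3 + Z) = (-5 + Z + h)/(1/3 + Z))
b = -1794/365 (b = -26*3*(-5 + 24 + (-2)**2)/(1 + 3*24)/5 = -26*3*(-5 + 24 + 4)/(1 + 72)/5 = -26*3*23/73/5 = -26*3*(1/73)*23/5 = -26*69/(5*73) = -1/5*1794/73 = -1794/365 ≈ -4.9151)
1/b = 1/(-1794/365) = -365/1794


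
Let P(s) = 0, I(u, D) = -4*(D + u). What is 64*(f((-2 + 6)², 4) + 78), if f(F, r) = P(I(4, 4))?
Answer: 4992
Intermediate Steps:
I(u, D) = -4*D - 4*u
f(F, r) = 0
64*(f((-2 + 6)², 4) + 78) = 64*(0 + 78) = 64*78 = 4992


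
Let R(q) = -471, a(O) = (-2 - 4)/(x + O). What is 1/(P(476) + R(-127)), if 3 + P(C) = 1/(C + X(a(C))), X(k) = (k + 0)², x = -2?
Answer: -2970717/1408113617 ≈ -0.0021097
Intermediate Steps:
a(O) = -6/(-2 + O) (a(O) = (-2 - 4)/(-2 + O) = -6/(-2 + O))
X(k) = k²
P(C) = -3 + 1/(C + 36/(-2 + C)²) (P(C) = -3 + 1/(C + (-6/(-2 + C))²) = -3 + 1/(C + 36/(-2 + C)²))
1/(P(476) + R(-127)) = 1/((-108 + (-2 + 476)²*(1 - 3*476))/(36 + 476*(-2 + 476)²) - 471) = 1/((-108 + 474²*(1 - 1428))/(36 + 476*474²) - 471) = 1/((-108 + 224676*(-1427))/(36 + 476*224676) - 471) = 1/((-108 - 320612652)/(36 + 106945776) - 471) = 1/(-320612760/106945812 - 471) = 1/((1/106945812)*(-320612760) - 471) = 1/(-8905910/2970717 - 471) = 1/(-1408113617/2970717) = -2970717/1408113617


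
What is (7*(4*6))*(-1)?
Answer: -168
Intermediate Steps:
(7*(4*6))*(-1) = (7*24)*(-1) = 168*(-1) = -168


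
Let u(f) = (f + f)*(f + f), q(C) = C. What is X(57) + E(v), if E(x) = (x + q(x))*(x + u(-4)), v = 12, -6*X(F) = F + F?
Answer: 1805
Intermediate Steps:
X(F) = -F/3 (X(F) = -(F + F)/6 = -F/3)
u(f) = 4*f² (u(f) = (2*f)*(2*f) = 4*f²)
E(x) = 2*x*(64 + x) (E(x) = (x + x)*(x + 4*(-4)²) = (2*x)*(x + 4*16) = (2*x)*(x + 64) = (2*x)*(64 + x) = 2*x*(64 + x))
X(57) + E(v) = -⅓*57 + 2*12*(64 + 12) = -19 + 2*12*76 = -19 + 1824 = 1805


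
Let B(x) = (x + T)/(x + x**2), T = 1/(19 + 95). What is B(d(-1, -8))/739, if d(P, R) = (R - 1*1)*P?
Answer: 1027/7582140 ≈ 0.00013545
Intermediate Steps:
T = 1/114 ≈ 0.0087719
d(P, R) = P*(-1 + R) (d(P, R) = (R - 1)*P = (-1 + R)*P = P*(-1 + R))
B(x) = (1/114 + x)/(x + x**2) (B(x) = (x + 1/114)/(x + x**2) = (1/114 + x)/(x + x**2))
B(d(-1, -8))/739 = ((1/114 - (-1 - 8))/(((-(-1 - 8)))*(1 - (-1 - 8))))/739 = ((1/114 - 1*(-9))/(((-1*(-9)))*(1 - 1*(-9))))*(1/739) = ((1/114 + 9)/(9*(1 + 9)))*(1/739) = ((1/9)*(1027/114)/10)*(1/739) = ((1/9)*(1/10)*(1027/114))*(1/739) = (1027/10260)*(1/739) = 1027/7582140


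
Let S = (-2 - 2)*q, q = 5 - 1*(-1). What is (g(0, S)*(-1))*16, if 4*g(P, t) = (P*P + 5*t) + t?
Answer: 576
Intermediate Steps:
q = 6 (q = 5 + 1 = 6)
S = -24 (S = (-2 - 2)*6 = -4*6 = -24)
g(P, t) = P²/4 + 3*t/2 (g(P, t) = ((P*P + 5*t) + t)/4 = ((P² + 5*t) + t)/4 = (P² + 6*t)/4 = P²/4 + 3*t/2)
(g(0, S)*(-1))*16 = (((¼)*0² + (3/2)*(-24))*(-1))*16 = (((¼)*0 - 36)*(-1))*16 = ((0 - 36)*(-1))*16 = -36*(-1)*16 = 36*16 = 576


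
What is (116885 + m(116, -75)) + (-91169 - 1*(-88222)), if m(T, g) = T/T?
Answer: 113939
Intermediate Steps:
m(T, g) = 1
(116885 + m(116, -75)) + (-91169 - 1*(-88222)) = (116885 + 1) + (-91169 - 1*(-88222)) = 116886 + (-91169 + 88222) = 116886 - 2947 = 113939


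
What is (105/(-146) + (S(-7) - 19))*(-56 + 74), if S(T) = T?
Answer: -35109/73 ≈ -480.95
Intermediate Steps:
(105/(-146) + (S(-7) - 19))*(-56 + 74) = (105/(-146) + (-7 - 19))*(-56 + 74) = (105*(-1/146) - 26)*18 = (-105/146 - 26)*18 = -3901/146*18 = -35109/73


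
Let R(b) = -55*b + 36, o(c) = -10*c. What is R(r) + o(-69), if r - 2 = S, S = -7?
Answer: 1001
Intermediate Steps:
r = -5 (r = 2 - 7 = -5)
R(b) = 36 - 55*b
R(r) + o(-69) = (36 - 55*(-5)) - 10*(-69) = (36 + 275) + 690 = 311 + 690 = 1001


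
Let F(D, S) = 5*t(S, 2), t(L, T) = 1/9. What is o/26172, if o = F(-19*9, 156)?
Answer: 5/235548 ≈ 2.1227e-5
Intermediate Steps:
t(L, T) = ⅑
F(D, S) = 5/9 (F(D, S) = 5*(⅑) = 5/9)
o = 5/9 ≈ 0.55556
o/26172 = (5/9)/26172 = (5/9)*(1/26172) = 5/235548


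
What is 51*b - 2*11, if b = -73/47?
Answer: -4757/47 ≈ -101.21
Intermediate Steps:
b = -73/47 (b = -73*1/47 = -73/47 ≈ -1.5532)
51*b - 2*11 = 51*(-73/47) - 2*11 = -3723/47 - 22 = -4757/47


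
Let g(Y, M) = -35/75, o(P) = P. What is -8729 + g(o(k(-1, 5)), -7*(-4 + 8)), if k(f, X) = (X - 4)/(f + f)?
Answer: -130942/15 ≈ -8729.5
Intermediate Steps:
k(f, X) = (-4 + X)/(2*f) (k(f, X) = (-4 + X)/((2*f)) = (-4 + X)*(1/(2*f)) = (-4 + X)/(2*f))
g(Y, M) = -7/15 (g(Y, M) = -35*1/75 = -7/15)
-8729 + g(o(k(-1, 5)), -7*(-4 + 8)) = -8729 - 7/15 = -130942/15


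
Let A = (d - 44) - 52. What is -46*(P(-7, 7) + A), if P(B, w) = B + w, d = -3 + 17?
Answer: 3772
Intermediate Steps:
d = 14
A = -82 (A = (14 - 44) - 52 = -30 - 52 = -82)
-46*(P(-7, 7) + A) = -46*((-7 + 7) - 82) = -46*(0 - 82) = -46*(-82) = 3772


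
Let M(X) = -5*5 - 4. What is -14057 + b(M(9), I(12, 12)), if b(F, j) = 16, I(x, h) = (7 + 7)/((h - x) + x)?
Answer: -14041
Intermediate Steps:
I(x, h) = 14/h
M(X) = -29 (M(X) = -25 - 4 = -29)
-14057 + b(M(9), I(12, 12)) = -14057 + 16 = -14041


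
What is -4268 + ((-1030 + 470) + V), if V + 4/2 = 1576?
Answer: -3254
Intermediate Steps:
V = 1574 (V = -2 + 1576 = 1574)
-4268 + ((-1030 + 470) + V) = -4268 + ((-1030 + 470) + 1574) = -4268 + (-560 + 1574) = -4268 + 1014 = -3254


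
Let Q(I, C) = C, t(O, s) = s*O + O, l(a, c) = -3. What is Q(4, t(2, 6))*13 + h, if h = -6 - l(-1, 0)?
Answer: 179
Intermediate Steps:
t(O, s) = O + O*s (t(O, s) = O*s + O = O + O*s)
h = -3 (h = -6 - 1*(-3) = -6 + 3 = -3)
Q(4, t(2, 6))*13 + h = (2*(1 + 6))*13 - 3 = (2*7)*13 - 3 = 14*13 - 3 = 182 - 3 = 179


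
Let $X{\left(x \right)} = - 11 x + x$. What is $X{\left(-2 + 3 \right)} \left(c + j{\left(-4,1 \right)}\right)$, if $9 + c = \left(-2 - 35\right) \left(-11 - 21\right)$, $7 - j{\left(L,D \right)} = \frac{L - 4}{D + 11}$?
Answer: $- \frac{35480}{3} \approx -11827.0$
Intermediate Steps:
$j{\left(L,D \right)} = 7 - \frac{-4 + L}{11 + D}$ ($j{\left(L,D \right)} = 7 - \frac{L - 4}{D + 11} = 7 - \frac{-4 + L}{11 + D}$)
$c = 1175$ ($c = -9 + \left(-2 - 35\right) \left(-11 - 21\right) = -9 - -1184 = -9 + 1184 = 1175$)
$X{\left(x \right)} = - 10 x$
$X{\left(-2 + 3 \right)} \left(c + j{\left(-4,1 \right)}\right) = - 10 \left(-2 + 3\right) \left(1175 + \frac{81 - -4 + 7 \cdot 1}{11 + 1}\right) = \left(-10\right) 1 \left(1175 + \frac{81 + 4 + 7}{12}\right) = - 10 \left(1175 + \frac{1}{12} \cdot 92\right) = - 10 \left(1175 + \frac{23}{3}\right) = \left(-10\right) \frac{3548}{3} = - \frac{35480}{3}$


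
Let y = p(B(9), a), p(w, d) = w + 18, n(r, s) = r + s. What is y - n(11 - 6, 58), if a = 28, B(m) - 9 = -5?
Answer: -41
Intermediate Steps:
B(m) = 4 (B(m) = 9 - 5 = 4)
p(w, d) = 18 + w
y = 22 (y = 18 + 4 = 22)
y - n(11 - 6, 58) = 22 - ((11 - 6) + 58) = 22 - (5 + 58) = 22 - 1*63 = 22 - 63 = -41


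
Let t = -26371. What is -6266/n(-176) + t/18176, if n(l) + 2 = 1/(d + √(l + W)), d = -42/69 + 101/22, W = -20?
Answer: 764617508398897/242139308800 - 1403781379*I/13321925 ≈ 3157.8 - 105.37*I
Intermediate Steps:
d = 2015/506 (d = -42*1/69 + 101*(1/22) = -14/23 + 101/22 = 2015/506 ≈ 3.9822)
n(l) = -2 + 1/(2015/506 + √(-20 + l)) (n(l) = -2 + 1/(2015/506 + √(l - 20)) = -2 + 1/(2015/506 + √(-20 + l)))
-6266/n(-176) + t/18176 = -6266*(2015 + 506*√(-20 - 176))/(4*(-881 - 253*√(-20 - 176))) - 26371/18176 = -6266*(2015 + 506*√(-196))/(4*(-881 - 3542*I)) - 26371*1/18176 = -6266*(2015 + 506*(14*I))/(4*(-881 - 3542*I)) - 26371/18176 = -6266*(-881 + 3542*I)*(2015 + 7084*I)/53287700 - 26371/18176 = -3133*(-881 + 3542*I)*(2015 + 7084*I)/26643850 - 26371/18176 = -26371/18176 - 3133*(-881 + 3542*I)*(2015 + 7084*I)/26643850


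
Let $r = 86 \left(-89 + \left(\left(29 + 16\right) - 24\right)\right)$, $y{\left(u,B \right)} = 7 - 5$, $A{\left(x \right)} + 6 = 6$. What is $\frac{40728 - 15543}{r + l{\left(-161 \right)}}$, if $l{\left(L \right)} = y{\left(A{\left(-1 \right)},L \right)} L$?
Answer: $- \frac{5037}{1234} \approx -4.0818$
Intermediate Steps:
$A{\left(x \right)} = 0$ ($A{\left(x \right)} = -6 + 6 = 0$)
$y{\left(u,B \right)} = 2$
$l{\left(L \right)} = 2 L$
$r = -5848$ ($r = 86 \left(-89 + \left(45 - 24\right)\right) = 86 \left(-89 + 21\right) = 86 \left(-68\right) = -5848$)
$\frac{40728 - 15543}{r + l{\left(-161 \right)}} = \frac{40728 - 15543}{-5848 + 2 \left(-161\right)} = \frac{25185}{-5848 - 322} = \frac{25185}{-6170} = 25185 \left(- \frac{1}{6170}\right) = - \frac{5037}{1234}$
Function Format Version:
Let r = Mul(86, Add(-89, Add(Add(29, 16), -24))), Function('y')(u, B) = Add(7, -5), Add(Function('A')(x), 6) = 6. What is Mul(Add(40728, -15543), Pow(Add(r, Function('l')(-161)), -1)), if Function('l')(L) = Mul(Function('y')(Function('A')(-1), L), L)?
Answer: Rational(-5037, 1234) ≈ -4.0818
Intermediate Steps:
Function('A')(x) = 0 (Function('A')(x) = Add(-6, 6) = 0)
Function('y')(u, B) = 2
Function('l')(L) = Mul(2, L)
r = -5848 (r = Mul(86, Add(-89, Add(45, -24))) = Mul(86, Add(-89, 21)) = Mul(86, -68) = -5848)
Mul(Add(40728, -15543), Pow(Add(r, Function('l')(-161)), -1)) = Mul(Add(40728, -15543), Pow(Add(-5848, Mul(2, -161)), -1)) = Mul(25185, Pow(Add(-5848, -322), -1)) = Mul(25185, Pow(-6170, -1)) = Mul(25185, Rational(-1, 6170)) = Rational(-5037, 1234)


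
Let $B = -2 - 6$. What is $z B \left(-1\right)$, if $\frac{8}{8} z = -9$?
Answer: $-72$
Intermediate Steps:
$z = -9$
$B = -8$
$z B \left(-1\right) = \left(-9\right) \left(-8\right) \left(-1\right) = 72 \left(-1\right) = -72$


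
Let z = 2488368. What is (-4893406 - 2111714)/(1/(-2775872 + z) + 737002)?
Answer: -2014000020480/211891023007 ≈ -9.5049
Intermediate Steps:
(-4893406 - 2111714)/(1/(-2775872 + z) + 737002) = (-4893406 - 2111714)/(1/(-2775872 + 2488368) + 737002) = -7005120/(1/(-287504) + 737002) = -7005120/(-1/287504 + 737002) = -7005120/211891023007/287504 = -7005120*287504/211891023007 = -2014000020480/211891023007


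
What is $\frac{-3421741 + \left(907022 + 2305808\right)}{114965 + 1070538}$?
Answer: $- \frac{208911}{1185503} \approx -0.17622$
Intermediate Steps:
$\frac{-3421741 + \left(907022 + 2305808\right)}{114965 + 1070538} = \frac{-3421741 + 3212830}{1185503} = \left(-208911\right) \frac{1}{1185503} = - \frac{208911}{1185503}$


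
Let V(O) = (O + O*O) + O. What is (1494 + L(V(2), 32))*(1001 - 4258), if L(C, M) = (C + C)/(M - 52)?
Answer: -24316762/5 ≈ -4.8634e+6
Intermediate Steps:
V(O) = O**2 + 2*O (V(O) = (O + O**2) + O = O**2 + 2*O)
L(C, M) = 2*C/(-52 + M) (L(C, M) = (2*C)/(-52 + M) = 2*C/(-52 + M))
(1494 + L(V(2), 32))*(1001 - 4258) = (1494 + 2*(2*(2 + 2))/(-52 + 32))*(1001 - 4258) = (1494 + 2*(2*4)/(-20))*(-3257) = (1494 + 2*8*(-1/20))*(-3257) = (1494 - 4/5)*(-3257) = (7466/5)*(-3257) = -24316762/5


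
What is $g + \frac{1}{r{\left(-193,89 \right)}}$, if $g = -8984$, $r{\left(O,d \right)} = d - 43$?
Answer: $- \frac{413263}{46} \approx -8984.0$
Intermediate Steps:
$r{\left(O,d \right)} = -43 + d$
$g + \frac{1}{r{\left(-193,89 \right)}} = -8984 + \frac{1}{-43 + 89} = -8984 + \frac{1}{46} = - \frac{413263}{46}$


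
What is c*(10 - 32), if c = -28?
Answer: 616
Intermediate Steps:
c*(10 - 32) = -28*(10 - 32) = -28*(-22) = 616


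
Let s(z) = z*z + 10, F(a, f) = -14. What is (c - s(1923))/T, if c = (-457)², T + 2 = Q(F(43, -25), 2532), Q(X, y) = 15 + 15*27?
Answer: -158595/19 ≈ -8347.1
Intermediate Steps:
s(z) = 10 + z² (s(z) = z² + 10 = 10 + z²)
Q(X, y) = 420 (Q(X, y) = 15 + 405 = 420)
T = 418 (T = -2 + 420 = 418)
c = 208849
(c - s(1923))/T = (208849 - (10 + 1923²))/418 = (208849 - (10 + 3697929))*(1/418) = (208849 - 1*3697939)*(1/418) = (208849 - 3697939)*(1/418) = -3489090*1/418 = -158595/19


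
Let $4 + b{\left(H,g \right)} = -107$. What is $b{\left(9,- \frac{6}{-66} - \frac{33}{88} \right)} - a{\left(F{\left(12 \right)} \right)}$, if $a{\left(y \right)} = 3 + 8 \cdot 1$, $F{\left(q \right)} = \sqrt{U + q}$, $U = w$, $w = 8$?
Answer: $-122$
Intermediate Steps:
$U = 8$
$F{\left(q \right)} = \sqrt{8 + q}$
$b{\left(H,g \right)} = -111$ ($b{\left(H,g \right)} = -4 - 107 = -111$)
$a{\left(y \right)} = 11$ ($a{\left(y \right)} = 3 + 8 = 11$)
$b{\left(9,- \frac{6}{-66} - \frac{33}{88} \right)} - a{\left(F{\left(12 \right)} \right)} = -111 - 11 = -122$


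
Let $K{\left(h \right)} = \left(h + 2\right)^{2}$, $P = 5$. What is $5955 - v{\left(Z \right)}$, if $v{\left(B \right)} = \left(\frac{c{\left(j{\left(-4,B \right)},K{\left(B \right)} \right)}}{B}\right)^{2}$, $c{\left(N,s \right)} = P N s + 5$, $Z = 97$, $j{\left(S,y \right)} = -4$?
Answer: $- \frac{38365849630}{9409} \approx -4.0776 \cdot 10^{6}$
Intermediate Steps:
$K{\left(h \right)} = \left(2 + h\right)^{2}$
$c{\left(N,s \right)} = 5 + 5 N s$ ($c{\left(N,s \right)} = 5 N s + 5 = 5 + 5 N s$)
$v{\left(B \right)} = \frac{\left(5 - 20 \left(2 + B\right)^{2}\right)^{2}}{B^{2}}$ ($v{\left(B \right)} = \left(\frac{5 + 5 \left(-4\right) \left(2 + B\right)^{2}}{B}\right)^{2} = \left(\frac{5 - 20 \left(2 + B\right)^{2}}{B}\right)^{2} = \frac{\left(5 - 20 \left(2 + B\right)^{2}\right)^{2}}{B^{2}}$)
$5955 - v{\left(Z \right)} = 5955 - \frac{25 \left(-1 + 4 \left(2 + 97\right)^{2}\right)^{2}}{9409} = 5955 - 25 \cdot \frac{1}{9409} \left(-1 + 4 \cdot 99^{2}\right)^{2} = 5955 - 25 \cdot \frac{1}{9409} \left(-1 + 4 \cdot 9801\right)^{2} = 5955 - 25 \cdot \frac{1}{9409} \left(-1 + 39204\right)^{2} = 5955 - 25 \cdot \frac{1}{9409} \cdot 39203^{2} = 5955 - 25 \cdot \frac{1}{9409} \cdot 1536875209 = 5955 - \frac{38421880225}{9409} = - \frac{38365849630}{9409}$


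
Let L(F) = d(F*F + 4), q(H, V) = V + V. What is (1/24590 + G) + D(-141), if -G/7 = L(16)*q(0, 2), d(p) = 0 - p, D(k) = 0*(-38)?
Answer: 179015201/24590 ≈ 7280.0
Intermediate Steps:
D(k) = 0
d(p) = -p
q(H, V) = 2*V
L(F) = -4 - F² (L(F) = -(F*F + 4) = -(F² + 4) = -(4 + F²) = -4 - F²)
G = 7280 (G = -7*(-4 - 1*16²)*2*2 = -7*(-4 - 1*256)*4 = -7*(-4 - 256)*4 = -(-1820)*4 = -7*(-1040) = 7280)
(1/24590 + G) + D(-141) = (1/24590 + 7280) + 0 = 179015201/24590 + 0 = 179015201/24590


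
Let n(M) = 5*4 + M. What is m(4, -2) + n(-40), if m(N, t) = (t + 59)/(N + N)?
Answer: -103/8 ≈ -12.875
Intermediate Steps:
m(N, t) = (59 + t)/(2*N) (m(N, t) = (59 + t)/((2*N)) = (59 + t)*(1/(2*N)) = (59 + t)/(2*N))
n(M) = 20 + M
m(4, -2) + n(-40) = (1/2)*(59 - 2)/4 + (20 - 40) = (1/2)*(1/4)*57 - 20 = 57/8 - 20 = -103/8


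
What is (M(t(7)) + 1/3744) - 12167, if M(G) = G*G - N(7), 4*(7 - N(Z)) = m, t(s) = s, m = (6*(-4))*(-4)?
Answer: -45306143/3744 ≈ -12101.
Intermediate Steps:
m = 96 (m = -24*(-4) = 96)
N(Z) = -17 (N(Z) = 7 - 1/4*96 = 7 - 24 = -17)
M(G) = 17 + G**2 (M(G) = G*G - 1*(-17) = G**2 + 17 = 17 + G**2)
(M(t(7)) + 1/3744) - 12167 = ((17 + 7**2) + 1/3744) - 12167 = ((17 + 49) + 1/3744) - 12167 = (66 + 1/3744) - 12167 = 247105/3744 - 12167 = -45306143/3744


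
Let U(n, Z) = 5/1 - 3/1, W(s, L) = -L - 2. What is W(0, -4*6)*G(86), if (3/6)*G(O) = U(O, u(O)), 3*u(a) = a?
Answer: 88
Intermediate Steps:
u(a) = a/3
W(s, L) = -2 - L
U(n, Z) = 2 (U(n, Z) = 5*1 - 3*1 = 5 - 3 = 2)
G(O) = 4 (G(O) = 2*2 = 4)
W(0, -4*6)*G(86) = (-2 - (-4)*6)*4 = (-2 - 1*(-24))*4 = (-2 + 24)*4 = 22*4 = 88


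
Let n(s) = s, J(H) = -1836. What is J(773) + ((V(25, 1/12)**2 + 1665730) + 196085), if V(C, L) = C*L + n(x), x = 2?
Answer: 267839377/144 ≈ 1.8600e+6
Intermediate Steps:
V(C, L) = 2 + C*L (V(C, L) = C*L + 2 = 2 + C*L)
J(773) + ((V(25, 1/12)**2 + 1665730) + 196085) = -1836 + (((2 + 25/12)**2 + 1665730) + 196085) = -1836 + (((49/12)**2 + 1665730) + 196085) = -1836 + ((2401/144 + 1665730) + 196085) = -1836 + (239867521/144 + 196085) = -1836 + 268103761/144 = 267839377/144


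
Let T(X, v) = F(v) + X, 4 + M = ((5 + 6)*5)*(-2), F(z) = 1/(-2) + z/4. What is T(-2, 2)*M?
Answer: 228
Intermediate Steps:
F(z) = -1/2 + z/4 (F(z) = 1*(-1/2) + z*(1/4) = -1/2 + z/4)
M = -114 (M = -4 + ((5 + 6)*5)*(-2) = -4 + (11*5)*(-2) = -4 + 55*(-2) = -4 - 110 = -114)
T(X, v) = -1/2 + X + v/4 (T(X, v) = (-1/2 + v/4) + X = -1/2 + X + v/4)
T(-2, 2)*M = (-1/2 - 2 + (1/4)*2)*(-114) = (-1/2 - 2 + 1/2)*(-114) = -2*(-114) = 228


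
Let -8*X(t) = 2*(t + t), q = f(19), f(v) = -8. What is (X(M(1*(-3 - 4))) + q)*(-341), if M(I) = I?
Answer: 3069/2 ≈ 1534.5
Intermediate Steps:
q = -8
X(t) = -t/2 (X(t) = -(t + t)/4 = -2*t/4 = -t/2)
(X(M(1*(-3 - 4))) + q)*(-341) = (-(-3 - 4)/2 - 8)*(-341) = (-(-7)/2 - 8)*(-341) = (-1/2*(-7) - 8)*(-341) = (7/2 - 8)*(-341) = -9/2*(-341) = 3069/2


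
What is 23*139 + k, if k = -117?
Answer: 3080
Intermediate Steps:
23*139 + k = 23*139 - 117 = 3197 - 117 = 3080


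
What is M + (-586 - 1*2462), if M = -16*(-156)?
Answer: -552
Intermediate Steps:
M = 2496
M + (-586 - 1*2462) = 2496 + (-586 - 1*2462) = 2496 + (-586 - 2462) = 2496 - 3048 = -552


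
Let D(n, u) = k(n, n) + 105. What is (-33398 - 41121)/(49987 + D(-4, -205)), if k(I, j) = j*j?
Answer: -74519/50108 ≈ -1.4872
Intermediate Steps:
k(I, j) = j²
D(n, u) = 105 + n² (D(n, u) = n² + 105 = 105 + n²)
(-33398 - 41121)/(49987 + D(-4, -205)) = (-33398 - 41121)/(49987 + (105 + (-4)²)) = -74519/(49987 + (105 + 16)) = -74519/(49987 + 121) = -74519/50108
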